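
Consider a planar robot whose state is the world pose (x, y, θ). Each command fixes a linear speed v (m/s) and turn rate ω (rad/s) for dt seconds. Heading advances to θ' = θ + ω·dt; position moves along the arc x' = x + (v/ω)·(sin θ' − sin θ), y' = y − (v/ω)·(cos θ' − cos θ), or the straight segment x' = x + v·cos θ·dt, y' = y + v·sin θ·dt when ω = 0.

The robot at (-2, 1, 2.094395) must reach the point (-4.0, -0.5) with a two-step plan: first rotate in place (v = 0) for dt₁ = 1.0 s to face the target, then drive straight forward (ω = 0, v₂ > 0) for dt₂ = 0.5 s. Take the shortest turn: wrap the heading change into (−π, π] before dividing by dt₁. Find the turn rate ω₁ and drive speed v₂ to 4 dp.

ω₁ = 1.6907, v₂ = 5.0000

heading to target = atan2(-0.5−1, -4−-2) = -2.4981
Δθ = wrap(-2.4981 − 2.0944) = 1.6907; ω₁ = Δθ/dt₁ = 1.6907
distance = √((-4−-2)² + (-0.5−1)²) = 2.5000; v₂ = distance/dt₂ = 5.0000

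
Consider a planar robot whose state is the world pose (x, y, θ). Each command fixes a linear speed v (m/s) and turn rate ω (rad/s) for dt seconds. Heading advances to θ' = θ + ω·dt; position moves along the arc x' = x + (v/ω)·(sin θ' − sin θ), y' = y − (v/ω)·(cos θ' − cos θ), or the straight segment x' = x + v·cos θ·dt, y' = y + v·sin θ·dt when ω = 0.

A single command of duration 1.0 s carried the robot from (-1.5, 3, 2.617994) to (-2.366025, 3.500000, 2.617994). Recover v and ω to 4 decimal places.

Δθ = 2.617994 − 2.617994 = 0.000000
ω = Δθ/dt = 0.000000/1.0 = 0.0000
ω = 0 → v = (Δx·cos θ + Δy·sin θ)/dt = 1.0000

v = 1.0000, ω = 0.0000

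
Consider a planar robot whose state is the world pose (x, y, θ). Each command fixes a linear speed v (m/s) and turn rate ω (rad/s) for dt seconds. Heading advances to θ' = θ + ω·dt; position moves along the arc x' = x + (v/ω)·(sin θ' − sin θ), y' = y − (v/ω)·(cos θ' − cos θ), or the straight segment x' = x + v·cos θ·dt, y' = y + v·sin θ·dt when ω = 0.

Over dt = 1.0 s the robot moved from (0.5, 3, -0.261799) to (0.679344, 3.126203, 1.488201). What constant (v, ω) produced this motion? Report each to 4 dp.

v = 0.2500, ω = 1.7500

Δθ = 1.488201 − -0.261799 = 1.750000
ω = Δθ/dt = 1.750000/1.0 = 1.7500
R = Δx/(sin θ' − sin θ) = 0.1429
v = R·ω = 0.1429·1.7500 = 0.2500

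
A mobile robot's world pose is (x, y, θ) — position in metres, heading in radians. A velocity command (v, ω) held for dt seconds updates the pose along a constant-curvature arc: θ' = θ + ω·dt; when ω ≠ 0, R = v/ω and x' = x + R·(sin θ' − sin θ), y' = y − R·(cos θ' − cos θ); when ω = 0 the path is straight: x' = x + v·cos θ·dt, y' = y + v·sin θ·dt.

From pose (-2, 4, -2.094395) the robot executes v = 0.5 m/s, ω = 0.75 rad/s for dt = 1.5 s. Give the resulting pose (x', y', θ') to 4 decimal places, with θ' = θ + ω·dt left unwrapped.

(-1.9723, 3.2895, -0.9694)

θ' = -2.0944 + 0.75·1.5 = -0.9694
R = v/ω = 0.5/0.75 = 0.6667
x' = -2 + 0.6667·(sin -0.9694 − sin -2.0944) = -1.9723
y' = 4 − 0.6667·(cos -0.9694 − cos -2.0944) = 3.2895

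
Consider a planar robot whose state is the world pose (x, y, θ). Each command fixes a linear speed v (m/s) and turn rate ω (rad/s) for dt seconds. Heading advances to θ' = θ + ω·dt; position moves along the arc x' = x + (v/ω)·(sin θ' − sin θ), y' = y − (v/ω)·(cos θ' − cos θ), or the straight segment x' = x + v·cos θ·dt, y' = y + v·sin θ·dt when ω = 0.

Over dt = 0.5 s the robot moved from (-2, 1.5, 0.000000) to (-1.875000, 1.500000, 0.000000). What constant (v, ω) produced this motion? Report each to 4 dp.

Δθ = 0.000000 − 0.000000 = 0.000000
ω = Δθ/dt = 0.000000/0.5 = 0.0000
ω = 0 → v = (Δx·cos θ + Δy·sin θ)/dt = 0.2500

v = 0.2500, ω = 0.0000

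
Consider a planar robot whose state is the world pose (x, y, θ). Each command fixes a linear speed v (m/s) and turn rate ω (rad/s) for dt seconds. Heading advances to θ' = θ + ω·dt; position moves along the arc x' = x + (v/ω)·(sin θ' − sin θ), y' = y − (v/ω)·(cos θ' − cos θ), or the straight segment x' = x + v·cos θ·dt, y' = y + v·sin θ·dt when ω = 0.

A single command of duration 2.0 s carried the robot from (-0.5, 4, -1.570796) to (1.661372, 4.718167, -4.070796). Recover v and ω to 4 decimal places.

Δθ = -4.070796 − -1.570796 = -2.500000
ω = Δθ/dt = -2.500000/2.0 = -1.2500
R = Δx/(sin θ' − sin θ) = 1.2000
v = R·ω = 1.2000·-1.2500 = -1.5000

v = -1.5000, ω = -1.2500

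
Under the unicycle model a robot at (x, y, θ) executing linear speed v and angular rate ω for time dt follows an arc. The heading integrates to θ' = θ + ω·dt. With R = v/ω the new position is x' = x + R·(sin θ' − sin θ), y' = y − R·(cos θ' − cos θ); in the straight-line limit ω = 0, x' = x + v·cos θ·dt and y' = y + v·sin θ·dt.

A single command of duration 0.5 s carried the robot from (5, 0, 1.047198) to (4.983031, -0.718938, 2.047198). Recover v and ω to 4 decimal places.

Δθ = 2.047198 − 1.047198 = 1.000000
ω = Δθ/dt = 1.000000/0.5 = 2.0000
R = −Δy/(cos θ' − cos θ) = -0.7500
v = R·ω = -0.7500·2.0000 = -1.5000

v = -1.5000, ω = 2.0000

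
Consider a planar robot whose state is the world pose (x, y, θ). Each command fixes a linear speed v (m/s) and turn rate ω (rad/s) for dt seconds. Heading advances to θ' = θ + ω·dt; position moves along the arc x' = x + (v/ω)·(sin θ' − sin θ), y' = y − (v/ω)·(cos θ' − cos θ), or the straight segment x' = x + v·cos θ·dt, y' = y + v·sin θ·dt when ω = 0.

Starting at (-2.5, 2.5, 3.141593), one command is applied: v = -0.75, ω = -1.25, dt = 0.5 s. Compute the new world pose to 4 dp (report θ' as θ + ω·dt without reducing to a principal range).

θ' = 3.1416 + -1.25·0.5 = 2.5166
R = v/ω = -0.75/-1.25 = 0.6000
x' = -2.5 + 0.6000·(sin 2.5166 − sin 3.1416) = -2.1489
y' = 2.5 − 0.6000·(cos 2.5166 − cos 3.1416) = 2.3866

(-2.1489, 2.3866, 2.5166)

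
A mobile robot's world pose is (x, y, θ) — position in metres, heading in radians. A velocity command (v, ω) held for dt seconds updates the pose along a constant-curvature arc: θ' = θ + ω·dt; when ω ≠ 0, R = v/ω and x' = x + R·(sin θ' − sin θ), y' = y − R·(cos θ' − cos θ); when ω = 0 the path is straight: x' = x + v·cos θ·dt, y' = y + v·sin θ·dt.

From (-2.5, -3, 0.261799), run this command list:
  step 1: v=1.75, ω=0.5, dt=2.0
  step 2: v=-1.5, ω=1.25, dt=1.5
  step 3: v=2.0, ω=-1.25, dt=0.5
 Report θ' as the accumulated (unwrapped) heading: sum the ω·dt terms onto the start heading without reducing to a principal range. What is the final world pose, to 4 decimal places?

(0.1311, -1.9416, 2.5118)

step 1: θ'=1.2618 (R=3.5000) → pose (-0.0716, -0.6836, 1.2618)
step 2: θ'=3.1368 (R=-1.2000) → pose (1.0658, -2.2485, 3.1368)
step 3: θ'=2.5118 (R=-1.6000) → pose (0.1311, -1.9416, 2.5118)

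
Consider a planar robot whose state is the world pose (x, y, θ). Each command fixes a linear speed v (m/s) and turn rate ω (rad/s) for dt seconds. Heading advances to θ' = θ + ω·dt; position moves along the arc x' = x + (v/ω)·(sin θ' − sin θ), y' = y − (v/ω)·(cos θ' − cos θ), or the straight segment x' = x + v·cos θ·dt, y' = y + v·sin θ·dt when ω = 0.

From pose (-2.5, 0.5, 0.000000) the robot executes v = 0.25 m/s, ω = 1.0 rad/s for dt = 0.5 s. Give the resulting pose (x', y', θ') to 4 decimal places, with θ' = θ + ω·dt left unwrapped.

(-2.3801, 0.5306, 0.5000)

θ' = 0.0000 + 1.0·0.5 = 0.5000
R = v/ω = 0.25/1.0 = 0.2500
x' = -2.5 + 0.2500·(sin 0.5000 − sin 0.0000) = -2.3801
y' = 0.5 − 0.2500·(cos 0.5000 − cos 0.0000) = 0.5306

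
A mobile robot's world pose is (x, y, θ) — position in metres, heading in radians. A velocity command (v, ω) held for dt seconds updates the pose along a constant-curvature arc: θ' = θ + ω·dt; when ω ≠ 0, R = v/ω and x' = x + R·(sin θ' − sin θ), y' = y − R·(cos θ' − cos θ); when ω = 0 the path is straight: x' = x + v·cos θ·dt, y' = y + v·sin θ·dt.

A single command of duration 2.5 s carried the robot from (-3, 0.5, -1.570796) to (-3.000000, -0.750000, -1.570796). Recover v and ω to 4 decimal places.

Δθ = -1.570796 − -1.570796 = 0.000000
ω = Δθ/dt = 0.000000/2.5 = 0.0000
ω = 0 → v = (Δx·cos θ + Δy·sin θ)/dt = 0.5000

v = 0.5000, ω = 0.0000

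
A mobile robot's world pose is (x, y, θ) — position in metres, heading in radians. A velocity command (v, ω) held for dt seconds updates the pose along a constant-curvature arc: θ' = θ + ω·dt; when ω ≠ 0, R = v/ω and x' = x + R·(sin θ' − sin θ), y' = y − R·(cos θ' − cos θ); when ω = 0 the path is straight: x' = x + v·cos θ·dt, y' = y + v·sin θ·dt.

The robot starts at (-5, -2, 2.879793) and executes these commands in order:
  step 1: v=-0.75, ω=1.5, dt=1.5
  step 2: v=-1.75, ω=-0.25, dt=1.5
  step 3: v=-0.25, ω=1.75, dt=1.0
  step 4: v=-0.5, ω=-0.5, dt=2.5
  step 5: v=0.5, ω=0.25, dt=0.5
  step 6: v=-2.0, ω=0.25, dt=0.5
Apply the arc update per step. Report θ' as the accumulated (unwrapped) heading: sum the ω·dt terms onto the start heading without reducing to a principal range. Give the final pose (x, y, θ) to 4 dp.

(-6.7829, 2.3585, 5.5048)

step 1: θ'=5.1298 (R=-0.5000) → pose (-4.4135, -1.3143, 5.1298)
step 2: θ'=4.7548 (R=7.0000) → pose (-5.0082, 1.2266, 4.7548)
step 3: θ'=6.5048 (R=-0.1429) → pose (-5.1823, 1.3599, 6.5048)
step 4: θ'=5.2548 (R=1.0000) → pose (-6.2586, 1.8193, 5.2548)
step 5: θ'=5.3798 (R=2.0000) → pose (-6.1165, 1.6138, 5.3798)
step 6: θ'=5.5048 (R=-8.0000) → pose (-6.7829, 2.3585, 5.5048)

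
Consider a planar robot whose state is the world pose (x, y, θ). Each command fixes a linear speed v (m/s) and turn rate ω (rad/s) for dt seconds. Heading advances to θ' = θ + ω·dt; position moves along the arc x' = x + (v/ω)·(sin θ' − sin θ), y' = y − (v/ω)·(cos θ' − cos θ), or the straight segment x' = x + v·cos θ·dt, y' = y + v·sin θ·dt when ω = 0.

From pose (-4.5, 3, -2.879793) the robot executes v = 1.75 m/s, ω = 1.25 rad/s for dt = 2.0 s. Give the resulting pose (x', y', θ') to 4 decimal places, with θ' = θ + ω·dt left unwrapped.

(-4.6567, 0.3475, -0.3798)

θ' = -2.8798 + 1.25·2.0 = -0.3798
R = v/ω = 1.75/1.25 = 1.4000
x' = -4.5 + 1.4000·(sin -0.3798 − sin -2.8798) = -4.6567
y' = 3 − 1.4000·(cos -0.3798 − cos -2.8798) = 0.3475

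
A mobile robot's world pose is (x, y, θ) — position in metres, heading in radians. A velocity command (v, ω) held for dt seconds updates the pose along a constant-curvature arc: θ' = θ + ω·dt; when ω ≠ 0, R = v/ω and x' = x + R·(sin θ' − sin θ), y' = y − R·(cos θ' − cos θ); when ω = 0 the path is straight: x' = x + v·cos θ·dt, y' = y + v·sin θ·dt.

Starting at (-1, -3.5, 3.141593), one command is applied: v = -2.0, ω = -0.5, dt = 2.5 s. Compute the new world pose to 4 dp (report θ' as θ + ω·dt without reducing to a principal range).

θ' = 3.1416 + -0.5·2.5 = 1.8916
R = v/ω = -2.0/-0.5 = 4.0000
x' = -1 + 4.0000·(sin 1.8916 − sin 3.1416) = 2.7959
y' = -3.5 − 4.0000·(cos 1.8916 − cos 3.1416) = -6.2387

(2.7959, -6.2387, 1.8916)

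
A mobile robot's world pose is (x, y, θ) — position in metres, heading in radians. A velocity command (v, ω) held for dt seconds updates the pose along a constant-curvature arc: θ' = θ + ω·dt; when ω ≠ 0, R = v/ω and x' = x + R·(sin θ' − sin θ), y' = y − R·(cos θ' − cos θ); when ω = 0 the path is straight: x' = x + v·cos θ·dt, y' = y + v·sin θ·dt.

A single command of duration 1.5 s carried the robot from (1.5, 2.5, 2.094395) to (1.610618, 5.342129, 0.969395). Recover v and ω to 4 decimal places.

v = 2.0000, ω = -0.7500

Δθ = 0.969395 − 2.094395 = -1.125000
ω = Δθ/dt = -1.125000/1.5 = -0.7500
R = −Δy/(cos θ' − cos θ) = -2.6667
v = R·ω = -2.6667·-0.7500 = 2.0000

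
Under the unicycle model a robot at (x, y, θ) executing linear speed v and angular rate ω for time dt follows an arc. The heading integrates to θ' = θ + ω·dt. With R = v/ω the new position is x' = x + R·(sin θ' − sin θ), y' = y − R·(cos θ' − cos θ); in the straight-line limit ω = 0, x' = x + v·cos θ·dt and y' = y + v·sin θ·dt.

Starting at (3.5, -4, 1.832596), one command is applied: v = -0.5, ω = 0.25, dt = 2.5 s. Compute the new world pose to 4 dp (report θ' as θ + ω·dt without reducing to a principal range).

(4.1681, -5.0325, 2.4576)

θ' = 1.8326 + 0.25·2.5 = 2.4576
R = v/ω = -0.5/0.25 = -2.0000
x' = 3.5 + -2.0000·(sin 2.4576 − sin 1.8326) = 4.1681
y' = -4 − -2.0000·(cos 2.4576 − cos 1.8326) = -5.0325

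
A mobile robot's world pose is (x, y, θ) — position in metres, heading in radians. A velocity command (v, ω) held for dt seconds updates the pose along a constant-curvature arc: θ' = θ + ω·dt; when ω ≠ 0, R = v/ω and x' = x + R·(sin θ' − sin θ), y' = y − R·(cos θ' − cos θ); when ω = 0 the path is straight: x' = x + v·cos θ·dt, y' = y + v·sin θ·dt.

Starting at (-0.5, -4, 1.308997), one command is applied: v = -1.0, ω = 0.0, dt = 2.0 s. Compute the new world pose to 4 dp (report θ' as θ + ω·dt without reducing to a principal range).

θ' = 1.3090 + 0.0·2.0 = 1.3090
ω = 0 → straight: x' = -0.5 + -1.0·cos(1.3090)·2.0 = -1.0176
y' = -4 + -1.0·sin(1.3090)·2.0 = -5.9319

(-1.0176, -5.9319, 1.3090)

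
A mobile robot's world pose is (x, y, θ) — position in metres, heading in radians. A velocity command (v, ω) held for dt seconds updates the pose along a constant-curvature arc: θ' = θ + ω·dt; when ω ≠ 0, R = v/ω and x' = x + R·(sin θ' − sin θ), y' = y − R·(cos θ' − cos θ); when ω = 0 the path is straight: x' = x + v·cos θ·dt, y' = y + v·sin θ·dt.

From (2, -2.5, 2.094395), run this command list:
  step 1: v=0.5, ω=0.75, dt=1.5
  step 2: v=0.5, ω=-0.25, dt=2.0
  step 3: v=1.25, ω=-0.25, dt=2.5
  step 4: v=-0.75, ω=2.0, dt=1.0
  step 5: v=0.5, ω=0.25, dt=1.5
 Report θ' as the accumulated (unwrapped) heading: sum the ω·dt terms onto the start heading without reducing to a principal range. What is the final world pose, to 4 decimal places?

step 1: θ'=3.2194 (R=0.6667) → pose (1.3708, -2.1687, 3.2194)
step 2: θ'=2.7194 (R=-2.0000) → pose (0.3959, -1.9991, 2.7194)
step 3: θ'=2.0944 (R=-5.0000) → pose (-1.8854, 0.0618, 2.0944)
step 4: θ'=4.0944 (R=-0.3750) → pose (-1.2550, 0.0321, 4.0944)
step 5: θ'=4.4694 (R=2.0000) → pose (-1.5662, -0.6455, 4.4694)

(-1.5662, -0.6455, 4.4694)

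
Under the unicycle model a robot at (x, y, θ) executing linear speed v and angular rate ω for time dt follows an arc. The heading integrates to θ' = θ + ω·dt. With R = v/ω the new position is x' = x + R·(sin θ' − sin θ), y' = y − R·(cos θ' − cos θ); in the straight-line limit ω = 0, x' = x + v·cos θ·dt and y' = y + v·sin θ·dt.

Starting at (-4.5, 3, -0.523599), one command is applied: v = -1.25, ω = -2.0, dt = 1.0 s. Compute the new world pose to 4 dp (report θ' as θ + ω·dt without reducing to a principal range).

(-4.5496, 4.0507, -2.5236)

θ' = -0.5236 + -2.0·1.0 = -2.5236
R = v/ω = -1.25/-2.0 = 0.6250
x' = -4.5 + 0.6250·(sin -2.5236 − sin -0.5236) = -4.5496
y' = 3 − 0.6250·(cos -2.5236 − cos -0.5236) = 4.0507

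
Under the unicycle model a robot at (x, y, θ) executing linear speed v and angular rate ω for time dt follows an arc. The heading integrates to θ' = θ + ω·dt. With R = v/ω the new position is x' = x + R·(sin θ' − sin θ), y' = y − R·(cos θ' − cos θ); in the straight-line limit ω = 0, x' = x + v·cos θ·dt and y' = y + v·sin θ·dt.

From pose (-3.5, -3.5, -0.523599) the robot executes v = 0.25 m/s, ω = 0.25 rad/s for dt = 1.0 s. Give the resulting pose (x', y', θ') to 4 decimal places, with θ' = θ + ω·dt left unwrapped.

(-3.2702, -3.5968, -0.2736)

θ' = -0.5236 + 0.25·1.0 = -0.2736
R = v/ω = 0.25/0.25 = 1.0000
x' = -3.5 + 1.0000·(sin -0.2736 − sin -0.5236) = -3.2702
y' = -3.5 − 1.0000·(cos -0.2736 − cos -0.5236) = -3.5968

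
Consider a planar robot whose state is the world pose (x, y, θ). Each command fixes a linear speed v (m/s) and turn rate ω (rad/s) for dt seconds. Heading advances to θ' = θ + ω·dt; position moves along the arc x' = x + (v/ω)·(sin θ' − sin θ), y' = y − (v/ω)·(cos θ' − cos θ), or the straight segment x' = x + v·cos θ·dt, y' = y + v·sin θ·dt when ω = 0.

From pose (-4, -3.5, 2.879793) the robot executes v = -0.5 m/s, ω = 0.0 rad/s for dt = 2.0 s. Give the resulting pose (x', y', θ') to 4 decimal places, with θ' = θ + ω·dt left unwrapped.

(-3.0341, -3.7588, 2.8798)

θ' = 2.8798 + 0.0·2.0 = 2.8798
ω = 0 → straight: x' = -4 + -0.5·cos(2.8798)·2.0 = -3.0341
y' = -3.5 + -0.5·sin(2.8798)·2.0 = -3.7588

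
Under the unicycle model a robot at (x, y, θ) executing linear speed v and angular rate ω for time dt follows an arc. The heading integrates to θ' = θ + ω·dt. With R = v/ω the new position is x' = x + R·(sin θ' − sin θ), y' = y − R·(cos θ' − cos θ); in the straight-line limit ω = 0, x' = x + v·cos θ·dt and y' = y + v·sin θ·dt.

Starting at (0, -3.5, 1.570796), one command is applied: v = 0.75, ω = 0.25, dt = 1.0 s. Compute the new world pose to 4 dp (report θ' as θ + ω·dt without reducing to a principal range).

θ' = 1.5708 + 0.25·1.0 = 1.8208
R = v/ω = 0.75/0.25 = 3.0000
x' = 0 + 3.0000·(sin 1.8208 − sin 1.5708) = -0.0933
y' = -3.5 − 3.0000·(cos 1.8208 − cos 1.5708) = -2.7578

(-0.0933, -2.7578, 1.8208)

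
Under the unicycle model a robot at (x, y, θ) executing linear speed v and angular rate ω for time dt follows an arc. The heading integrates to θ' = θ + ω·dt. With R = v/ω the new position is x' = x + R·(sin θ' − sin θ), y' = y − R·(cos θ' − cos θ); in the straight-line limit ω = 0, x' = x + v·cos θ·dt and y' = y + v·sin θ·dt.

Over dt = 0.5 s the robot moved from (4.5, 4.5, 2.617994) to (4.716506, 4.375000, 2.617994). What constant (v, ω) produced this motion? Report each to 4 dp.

Δθ = 2.617994 − 2.617994 = 0.000000
ω = Δθ/dt = 0.000000/0.5 = 0.0000
ω = 0 → v = (Δx·cos θ + Δy·sin θ)/dt = -0.5000

v = -0.5000, ω = 0.0000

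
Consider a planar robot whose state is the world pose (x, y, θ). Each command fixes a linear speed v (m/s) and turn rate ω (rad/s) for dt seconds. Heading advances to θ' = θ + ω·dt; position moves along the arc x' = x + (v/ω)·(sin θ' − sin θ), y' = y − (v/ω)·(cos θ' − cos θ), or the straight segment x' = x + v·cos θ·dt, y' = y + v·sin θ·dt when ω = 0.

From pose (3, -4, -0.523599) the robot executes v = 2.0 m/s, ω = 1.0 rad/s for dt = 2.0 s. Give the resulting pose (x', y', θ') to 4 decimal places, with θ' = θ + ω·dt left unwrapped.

(5.9911, -2.4565, 1.4764)

θ' = -0.5236 + 1.0·2.0 = 1.4764
R = v/ω = 2.0/1.0 = 2.0000
x' = 3 + 2.0000·(sin 1.4764 − sin -0.5236) = 5.9911
y' = -4 − 2.0000·(cos 1.4764 − cos -0.5236) = -2.4565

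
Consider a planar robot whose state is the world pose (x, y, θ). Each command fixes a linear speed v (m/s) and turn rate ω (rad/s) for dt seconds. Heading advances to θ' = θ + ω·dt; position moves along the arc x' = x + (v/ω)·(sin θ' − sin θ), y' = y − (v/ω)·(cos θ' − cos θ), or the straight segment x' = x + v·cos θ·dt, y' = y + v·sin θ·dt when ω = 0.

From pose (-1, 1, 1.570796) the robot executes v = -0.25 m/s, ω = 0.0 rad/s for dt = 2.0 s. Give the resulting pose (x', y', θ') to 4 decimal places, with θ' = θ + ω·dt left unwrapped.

θ' = 1.5708 + 0.0·2.0 = 1.5708
ω = 0 → straight: x' = -1 + -0.25·cos(1.5708)·2.0 = -1.0000
y' = 1 + -0.25·sin(1.5708)·2.0 = 0.5000

(-1.0000, 0.5000, 1.5708)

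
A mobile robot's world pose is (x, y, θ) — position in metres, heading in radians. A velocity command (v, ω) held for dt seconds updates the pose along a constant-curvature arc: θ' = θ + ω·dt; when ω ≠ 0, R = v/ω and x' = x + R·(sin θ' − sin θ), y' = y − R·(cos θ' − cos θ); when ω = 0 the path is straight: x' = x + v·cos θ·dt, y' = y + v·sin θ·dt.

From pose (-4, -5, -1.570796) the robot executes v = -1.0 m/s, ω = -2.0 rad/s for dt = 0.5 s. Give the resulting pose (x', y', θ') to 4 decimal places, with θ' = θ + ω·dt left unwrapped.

θ' = -1.5708 + -2.0·0.5 = -2.5708
R = v/ω = -1.0/-2.0 = 0.5000
x' = -4 + 0.5000·(sin -2.5708 − sin -1.5708) = -3.7702
y' = -5 − 0.5000·(cos -2.5708 − cos -1.5708) = -4.5793

(-3.7702, -4.5793, -2.5708)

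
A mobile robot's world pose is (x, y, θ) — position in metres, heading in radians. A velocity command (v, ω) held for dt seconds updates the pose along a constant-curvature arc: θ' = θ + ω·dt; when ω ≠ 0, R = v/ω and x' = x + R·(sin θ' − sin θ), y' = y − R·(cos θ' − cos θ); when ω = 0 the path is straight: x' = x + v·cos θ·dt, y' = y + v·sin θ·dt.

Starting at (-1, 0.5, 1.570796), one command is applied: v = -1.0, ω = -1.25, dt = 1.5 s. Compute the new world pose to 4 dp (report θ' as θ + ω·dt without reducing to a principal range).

θ' = 1.5708 + -1.25·1.5 = -0.3042
R = v/ω = -1.0/-1.25 = 0.8000
x' = -1 + 0.8000·(sin -0.3042 − sin 1.5708) = -2.0396
y' = 0.5 − 0.8000·(cos -0.3042 − cos 1.5708) = -0.2633

(-2.0396, -0.2633, -0.3042)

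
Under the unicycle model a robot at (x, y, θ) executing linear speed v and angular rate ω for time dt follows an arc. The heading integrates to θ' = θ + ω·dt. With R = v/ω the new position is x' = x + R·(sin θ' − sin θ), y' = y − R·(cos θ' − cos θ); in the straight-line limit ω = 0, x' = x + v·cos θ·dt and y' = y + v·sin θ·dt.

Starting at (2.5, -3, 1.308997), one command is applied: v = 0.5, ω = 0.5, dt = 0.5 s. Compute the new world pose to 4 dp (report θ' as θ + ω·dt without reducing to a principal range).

(2.5340, -2.7530, 1.5590)

θ' = 1.3090 + 0.5·0.5 = 1.5590
R = v/ω = 0.5/0.5 = 1.0000
x' = 2.5 + 1.0000·(sin 1.5590 − sin 1.3090) = 2.5340
y' = -3 − 1.0000·(cos 1.5590 − cos 1.3090) = -2.7530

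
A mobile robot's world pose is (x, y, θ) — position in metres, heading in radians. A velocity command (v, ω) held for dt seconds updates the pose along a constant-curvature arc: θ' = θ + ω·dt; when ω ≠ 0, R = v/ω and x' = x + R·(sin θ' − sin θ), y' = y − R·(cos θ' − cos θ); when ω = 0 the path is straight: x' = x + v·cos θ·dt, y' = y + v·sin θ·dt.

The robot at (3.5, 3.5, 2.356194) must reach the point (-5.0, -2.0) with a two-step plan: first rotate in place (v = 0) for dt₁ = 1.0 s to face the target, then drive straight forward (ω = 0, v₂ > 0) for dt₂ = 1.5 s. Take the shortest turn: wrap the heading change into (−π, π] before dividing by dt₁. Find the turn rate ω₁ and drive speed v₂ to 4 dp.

heading to target = atan2(-2−3.5, -5−3.5) = -2.5673
Δθ = wrap(-2.5673 − 2.3562) = 1.3597; ω₁ = Δθ/dt₁ = 1.3597
distance = √((-5−3.5)² + (-2−3.5)²) = 10.1242; v₂ = distance/dt₂ = 6.7495

ω₁ = 1.3597, v₂ = 6.7495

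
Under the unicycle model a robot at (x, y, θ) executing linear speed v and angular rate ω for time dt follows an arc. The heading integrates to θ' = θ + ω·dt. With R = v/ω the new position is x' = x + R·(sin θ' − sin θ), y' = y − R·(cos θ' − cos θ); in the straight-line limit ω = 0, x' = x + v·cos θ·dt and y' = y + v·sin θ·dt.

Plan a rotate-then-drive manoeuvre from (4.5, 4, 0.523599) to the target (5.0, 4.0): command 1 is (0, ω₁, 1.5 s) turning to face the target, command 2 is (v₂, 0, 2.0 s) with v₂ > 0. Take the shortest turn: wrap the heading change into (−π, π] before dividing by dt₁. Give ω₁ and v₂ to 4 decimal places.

ω₁ = -0.3491, v₂ = 0.2500

heading to target = atan2(4−4, 5−4.5) = 0.0000
Δθ = wrap(0.0000 − 0.5236) = -0.5236; ω₁ = Δθ/dt₁ = -0.3491
distance = √((5−4.5)² + (4−4)²) = 0.5000; v₂ = distance/dt₂ = 0.2500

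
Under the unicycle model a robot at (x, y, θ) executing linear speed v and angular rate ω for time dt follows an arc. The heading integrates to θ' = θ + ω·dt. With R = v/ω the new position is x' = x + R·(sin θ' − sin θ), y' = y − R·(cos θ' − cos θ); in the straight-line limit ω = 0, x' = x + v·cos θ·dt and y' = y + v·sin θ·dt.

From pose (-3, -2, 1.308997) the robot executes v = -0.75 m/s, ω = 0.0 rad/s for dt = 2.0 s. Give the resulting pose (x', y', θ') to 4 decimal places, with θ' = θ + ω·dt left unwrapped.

(-3.3882, -3.4489, 1.3090)

θ' = 1.3090 + 0.0·2.0 = 1.3090
ω = 0 → straight: x' = -3 + -0.75·cos(1.3090)·2.0 = -3.3882
y' = -2 + -0.75·sin(1.3090)·2.0 = -3.4489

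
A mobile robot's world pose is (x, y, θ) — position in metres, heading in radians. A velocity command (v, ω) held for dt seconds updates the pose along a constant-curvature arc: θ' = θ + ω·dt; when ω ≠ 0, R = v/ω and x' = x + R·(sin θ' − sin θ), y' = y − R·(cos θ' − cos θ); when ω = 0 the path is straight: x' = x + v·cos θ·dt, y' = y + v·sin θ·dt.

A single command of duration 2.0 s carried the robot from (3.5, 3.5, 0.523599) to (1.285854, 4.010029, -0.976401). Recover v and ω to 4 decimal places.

Δθ = -0.976401 − 0.523599 = -1.500000
ω = Δθ/dt = -1.500000/2.0 = -0.7500
R = Δx/(sin θ' − sin θ) = 1.6667
v = R·ω = 1.6667·-0.7500 = -1.2500

v = -1.2500, ω = -0.7500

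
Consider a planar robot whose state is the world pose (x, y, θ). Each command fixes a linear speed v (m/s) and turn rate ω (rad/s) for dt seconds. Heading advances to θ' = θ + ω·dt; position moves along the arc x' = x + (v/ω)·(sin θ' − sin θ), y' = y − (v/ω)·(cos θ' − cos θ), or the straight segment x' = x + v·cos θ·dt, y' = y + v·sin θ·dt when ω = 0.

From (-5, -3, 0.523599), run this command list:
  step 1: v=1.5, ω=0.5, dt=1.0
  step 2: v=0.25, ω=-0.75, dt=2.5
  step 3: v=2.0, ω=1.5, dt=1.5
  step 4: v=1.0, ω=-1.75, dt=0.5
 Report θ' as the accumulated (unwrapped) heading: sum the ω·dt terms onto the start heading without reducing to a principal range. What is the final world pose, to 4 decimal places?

step 1: θ'=1.0236 (R=3.0000) → pose (-3.9380, -1.9628, 1.0236)
step 2: θ'=-0.8514 (R=-0.3333) → pose (-3.4026, -1.9166, -0.8514)
step 3: θ'=1.3986 (R=1.3333) → pose (-1.0861, -1.2665, 1.3986)
step 4: θ'=0.5236 (R=-0.5714) → pose (-0.8088, -0.8695, 0.5236)

(-0.8088, -0.8695, 0.5236)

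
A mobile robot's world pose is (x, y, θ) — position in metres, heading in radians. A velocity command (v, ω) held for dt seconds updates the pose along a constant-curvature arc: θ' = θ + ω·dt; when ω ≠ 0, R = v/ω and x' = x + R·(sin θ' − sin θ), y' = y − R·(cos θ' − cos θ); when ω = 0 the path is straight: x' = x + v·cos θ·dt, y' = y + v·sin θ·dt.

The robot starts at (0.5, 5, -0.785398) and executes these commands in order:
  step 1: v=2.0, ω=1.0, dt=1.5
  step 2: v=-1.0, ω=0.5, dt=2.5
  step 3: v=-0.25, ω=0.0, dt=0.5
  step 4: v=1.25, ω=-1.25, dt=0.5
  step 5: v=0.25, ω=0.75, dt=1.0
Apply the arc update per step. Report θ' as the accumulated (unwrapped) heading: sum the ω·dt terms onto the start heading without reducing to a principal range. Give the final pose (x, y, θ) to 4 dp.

step 1: θ'=0.7146 (R=2.0000) → pose (3.2248, 4.9035, 0.7146)
step 2: θ'=1.9646 (R=-2.0000) → pose (2.6886, 2.6254, 1.9646)
step 3: θ'=1.9646 (straight) → pose (2.7365, 2.5100, 1.9646)
step 4: θ'=1.3396 (R=-1.0000) → pose (2.6866, 3.1228, 1.3396)
step 5: θ'=2.0896 (R=0.3333) → pose (2.6516, 3.3645, 2.0896)

(2.6516, 3.3645, 2.0896)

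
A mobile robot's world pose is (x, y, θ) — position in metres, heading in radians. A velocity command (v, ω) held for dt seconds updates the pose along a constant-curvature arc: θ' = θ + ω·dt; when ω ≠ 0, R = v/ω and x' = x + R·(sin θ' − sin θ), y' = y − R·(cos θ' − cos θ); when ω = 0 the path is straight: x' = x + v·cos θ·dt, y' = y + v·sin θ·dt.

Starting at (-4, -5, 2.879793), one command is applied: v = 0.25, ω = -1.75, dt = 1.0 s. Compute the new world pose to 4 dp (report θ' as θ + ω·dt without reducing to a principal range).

θ' = 2.8798 + -1.75·1.0 = 1.1298
R = v/ω = 0.25/-1.75 = -0.1429
x' = -4 + -0.1429·(sin 1.1298 − sin 2.8798) = -4.0922
y' = -5 − -0.1429·(cos 1.1298 − cos 2.8798) = -4.8010

(-4.0922, -4.8010, 1.1298)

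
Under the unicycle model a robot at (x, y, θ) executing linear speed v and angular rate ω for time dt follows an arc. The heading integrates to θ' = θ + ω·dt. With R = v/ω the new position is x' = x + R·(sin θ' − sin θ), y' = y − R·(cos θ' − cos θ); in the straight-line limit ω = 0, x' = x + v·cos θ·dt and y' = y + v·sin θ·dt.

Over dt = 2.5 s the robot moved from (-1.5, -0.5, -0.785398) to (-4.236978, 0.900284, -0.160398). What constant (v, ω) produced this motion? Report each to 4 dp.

Δθ = -0.160398 − -0.785398 = 0.625000
ω = Δθ/dt = 0.625000/2.5 = 0.2500
R = Δx/(sin θ' − sin θ) = -5.0000
v = R·ω = -5.0000·0.2500 = -1.2500

v = -1.2500, ω = 0.2500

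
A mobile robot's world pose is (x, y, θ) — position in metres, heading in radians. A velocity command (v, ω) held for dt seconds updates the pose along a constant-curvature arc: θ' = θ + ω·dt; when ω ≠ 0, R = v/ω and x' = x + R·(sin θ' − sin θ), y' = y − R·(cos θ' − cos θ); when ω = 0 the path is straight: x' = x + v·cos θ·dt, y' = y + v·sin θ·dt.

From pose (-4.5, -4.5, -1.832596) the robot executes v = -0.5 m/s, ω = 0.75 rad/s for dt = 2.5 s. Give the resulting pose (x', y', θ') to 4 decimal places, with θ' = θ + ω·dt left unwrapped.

θ' = -1.8326 + 0.75·2.5 = 0.0424
R = v/ω = -0.5/0.75 = -0.6667
x' = -4.5 + -0.6667·(sin 0.0424 − sin -1.8326) = -5.1722
y' = -4.5 − -0.6667·(cos 0.0424 − cos -1.8326) = -3.6614

(-5.1722, -3.6614, 0.0424)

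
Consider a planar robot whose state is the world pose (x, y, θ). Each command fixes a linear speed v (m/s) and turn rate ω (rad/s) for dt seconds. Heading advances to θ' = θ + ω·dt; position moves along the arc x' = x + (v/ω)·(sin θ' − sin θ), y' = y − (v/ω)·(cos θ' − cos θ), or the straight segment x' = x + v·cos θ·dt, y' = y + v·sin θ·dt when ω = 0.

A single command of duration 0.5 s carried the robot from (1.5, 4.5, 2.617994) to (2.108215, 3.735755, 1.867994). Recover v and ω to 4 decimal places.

v = -2.0000, ω = -1.5000

Δθ = 1.867994 − 2.617994 = -0.750000
ω = Δθ/dt = -0.750000/0.5 = -1.5000
R = −Δy/(cos θ' − cos θ) = 1.3333
v = R·ω = 1.3333·-1.5000 = -2.0000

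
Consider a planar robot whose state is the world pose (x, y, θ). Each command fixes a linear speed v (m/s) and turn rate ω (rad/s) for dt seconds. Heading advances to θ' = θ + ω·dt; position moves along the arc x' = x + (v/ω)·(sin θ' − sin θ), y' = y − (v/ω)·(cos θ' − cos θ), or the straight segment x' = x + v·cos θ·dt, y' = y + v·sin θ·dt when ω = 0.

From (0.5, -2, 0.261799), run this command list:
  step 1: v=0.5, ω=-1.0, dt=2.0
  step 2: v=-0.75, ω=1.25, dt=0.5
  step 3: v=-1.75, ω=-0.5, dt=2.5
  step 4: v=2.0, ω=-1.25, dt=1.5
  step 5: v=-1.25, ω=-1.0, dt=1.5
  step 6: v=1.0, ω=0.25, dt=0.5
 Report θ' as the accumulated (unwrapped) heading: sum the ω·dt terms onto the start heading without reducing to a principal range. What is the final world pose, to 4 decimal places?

(-0.8492, 0.8914, -5.6132)

step 1: θ'=-1.7382 (R=-0.5000) → pose (1.1224, -2.5663, -1.7382)
step 2: θ'=-1.1132 (R=-0.6000) → pose (1.0691, -2.2012, -1.1132)
step 3: θ'=-2.3632 (R=3.5000) → pose (1.7515, 1.8372, -2.3632)
step 4: θ'=-4.2382 (R=-1.6000) → pose (-0.7954, 2.2459, -4.2382)
step 5: θ'=-5.7382 (R=1.2500) → pose (-1.2594, 0.6062, -5.7382)
step 6: θ'=-5.6132 (R=4.0000) → pose (-0.8492, 0.8914, -5.6132)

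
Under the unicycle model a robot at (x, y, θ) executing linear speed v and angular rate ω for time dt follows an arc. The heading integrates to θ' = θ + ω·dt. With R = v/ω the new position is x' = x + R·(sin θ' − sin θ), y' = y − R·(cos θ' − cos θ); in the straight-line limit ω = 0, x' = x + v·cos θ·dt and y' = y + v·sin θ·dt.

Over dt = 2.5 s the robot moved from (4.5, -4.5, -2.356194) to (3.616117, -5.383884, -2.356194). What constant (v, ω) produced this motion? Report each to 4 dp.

v = 0.5000, ω = 0.0000

Δθ = -2.356194 − -2.356194 = 0.000000
ω = Δθ/dt = 0.000000/2.5 = 0.0000
ω = 0 → v = (Δx·cos θ + Δy·sin θ)/dt = 0.5000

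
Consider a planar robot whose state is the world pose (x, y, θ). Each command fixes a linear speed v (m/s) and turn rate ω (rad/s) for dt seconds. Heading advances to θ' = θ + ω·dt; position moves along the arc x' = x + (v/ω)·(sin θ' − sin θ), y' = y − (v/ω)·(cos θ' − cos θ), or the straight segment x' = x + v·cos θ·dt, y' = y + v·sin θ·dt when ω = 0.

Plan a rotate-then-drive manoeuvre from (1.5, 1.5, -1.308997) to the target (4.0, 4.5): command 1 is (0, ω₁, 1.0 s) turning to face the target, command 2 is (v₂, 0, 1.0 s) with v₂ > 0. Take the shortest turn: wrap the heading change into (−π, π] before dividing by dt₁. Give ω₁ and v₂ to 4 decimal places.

heading to target = atan2(4.5−1.5, 4−1.5) = 0.8761
Δθ = wrap(0.8761 − -1.3090) = 2.1851; ω₁ = Δθ/dt₁ = 2.1851
distance = √((4−1.5)² + (4.5−1.5)²) = 3.9051; v₂ = distance/dt₂ = 3.9051

ω₁ = 2.1851, v₂ = 3.9051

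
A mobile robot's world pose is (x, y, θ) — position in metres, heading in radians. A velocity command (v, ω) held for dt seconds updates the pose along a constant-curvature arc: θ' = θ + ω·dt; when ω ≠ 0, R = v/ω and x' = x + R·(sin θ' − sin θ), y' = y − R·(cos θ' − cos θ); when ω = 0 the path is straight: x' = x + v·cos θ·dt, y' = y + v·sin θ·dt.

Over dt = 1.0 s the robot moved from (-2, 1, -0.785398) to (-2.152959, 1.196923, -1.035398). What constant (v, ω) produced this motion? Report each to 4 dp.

v = -0.2500, ω = -0.2500

Δθ = -1.035398 − -0.785398 = -0.250000
ω = Δθ/dt = -0.250000/1.0 = -0.2500
R = −Δy/(cos θ' − cos θ) = 1.0000
v = R·ω = 1.0000·-0.2500 = -0.2500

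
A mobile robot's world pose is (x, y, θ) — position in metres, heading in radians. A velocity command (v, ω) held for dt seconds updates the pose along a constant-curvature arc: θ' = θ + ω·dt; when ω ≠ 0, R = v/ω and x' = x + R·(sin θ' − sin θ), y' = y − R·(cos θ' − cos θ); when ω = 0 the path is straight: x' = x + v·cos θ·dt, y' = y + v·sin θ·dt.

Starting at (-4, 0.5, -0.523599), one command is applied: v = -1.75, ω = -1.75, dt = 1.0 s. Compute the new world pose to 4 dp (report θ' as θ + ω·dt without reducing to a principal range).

(-4.2630, 2.0124, -2.2736)

θ' = -0.5236 + -1.75·1.0 = -2.2736
R = v/ω = -1.75/-1.75 = 1.0000
x' = -4 + 1.0000·(sin -2.2736 − sin -0.5236) = -4.2630
y' = 0.5 − 1.0000·(cos -2.2736 − cos -0.5236) = 2.0124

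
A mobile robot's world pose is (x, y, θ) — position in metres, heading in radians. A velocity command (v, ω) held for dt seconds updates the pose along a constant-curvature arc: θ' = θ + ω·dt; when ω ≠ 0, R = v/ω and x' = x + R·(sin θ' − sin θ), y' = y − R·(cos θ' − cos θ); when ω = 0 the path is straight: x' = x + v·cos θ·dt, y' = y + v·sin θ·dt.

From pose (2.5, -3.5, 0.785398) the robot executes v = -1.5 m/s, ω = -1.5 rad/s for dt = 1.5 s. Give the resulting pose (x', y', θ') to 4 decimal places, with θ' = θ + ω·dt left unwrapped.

θ' = 0.7854 + -1.5·1.5 = -1.4646
R = v/ω = -1.5/-1.5 = 1.0000
x' = 2.5 + 1.0000·(sin -1.4646 − sin 0.7854) = 0.7985
y' = -3.5 − 1.0000·(cos -1.4646 − cos 0.7854) = -2.8989

(0.7985, -2.8989, -1.4646)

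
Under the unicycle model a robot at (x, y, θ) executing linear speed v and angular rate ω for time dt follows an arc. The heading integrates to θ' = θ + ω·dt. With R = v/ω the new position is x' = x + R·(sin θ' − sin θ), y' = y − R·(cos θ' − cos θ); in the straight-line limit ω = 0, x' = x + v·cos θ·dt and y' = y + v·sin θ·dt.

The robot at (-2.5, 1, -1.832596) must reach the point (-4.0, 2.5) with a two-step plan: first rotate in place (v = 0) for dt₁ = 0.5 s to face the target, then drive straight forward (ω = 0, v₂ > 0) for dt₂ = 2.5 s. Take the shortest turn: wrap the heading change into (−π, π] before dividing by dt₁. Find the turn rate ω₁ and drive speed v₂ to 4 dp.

heading to target = atan2(2.5−1, -4−-2.5) = 2.3562
Δθ = wrap(2.3562 − -1.8326) = -2.0944; ω₁ = Δθ/dt₁ = -4.1888
distance = √((-4−-2.5)² + (2.5−1)²) = 2.1213; v₂ = distance/dt₂ = 0.8485

ω₁ = -4.1888, v₂ = 0.8485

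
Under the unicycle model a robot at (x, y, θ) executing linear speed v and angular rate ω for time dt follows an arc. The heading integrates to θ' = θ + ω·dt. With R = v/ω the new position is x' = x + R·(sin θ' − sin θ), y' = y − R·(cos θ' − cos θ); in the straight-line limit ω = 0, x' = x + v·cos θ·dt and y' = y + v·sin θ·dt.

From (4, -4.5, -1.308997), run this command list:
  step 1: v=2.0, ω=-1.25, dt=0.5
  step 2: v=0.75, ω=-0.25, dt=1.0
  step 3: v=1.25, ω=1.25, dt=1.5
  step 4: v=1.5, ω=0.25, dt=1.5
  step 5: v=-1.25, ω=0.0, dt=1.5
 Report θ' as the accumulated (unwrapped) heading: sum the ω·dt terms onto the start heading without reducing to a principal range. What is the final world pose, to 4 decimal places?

(4.4624, -8.0661, 0.0660)

step 1: θ'=-1.9340 (R=-1.6000) → pose (3.9501, -5.4825, -1.9340)
step 2: θ'=-2.1840 (R=-3.0000) → pose (3.5993, -6.1432, -2.1840)
step 3: θ'=-0.3090 (R=1.0000) → pose (4.1130, -7.6713, -0.3090)
step 4: θ'=0.0660 (R=6.0000) → pose (6.3333, -7.9424, 0.0660)
step 5: θ'=0.0660 (straight) → pose (4.4624, -8.0661, 0.0660)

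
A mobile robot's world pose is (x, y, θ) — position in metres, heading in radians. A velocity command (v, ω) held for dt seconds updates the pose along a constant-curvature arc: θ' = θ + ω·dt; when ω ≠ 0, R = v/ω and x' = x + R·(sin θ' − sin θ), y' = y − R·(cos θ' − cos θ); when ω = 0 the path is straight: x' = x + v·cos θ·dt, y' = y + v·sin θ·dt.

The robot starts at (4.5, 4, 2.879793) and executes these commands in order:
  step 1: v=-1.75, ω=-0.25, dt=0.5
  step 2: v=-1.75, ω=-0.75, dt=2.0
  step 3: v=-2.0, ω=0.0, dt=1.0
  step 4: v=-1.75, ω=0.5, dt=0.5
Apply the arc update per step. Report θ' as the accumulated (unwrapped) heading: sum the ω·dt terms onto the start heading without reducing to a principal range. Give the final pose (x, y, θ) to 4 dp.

step 1: θ'=2.7548 (R=7.0000) → pose (5.3288, 3.7214, 2.7548)
step 2: θ'=1.2548 (R=2.3333) → pose (6.6665, 0.8353, 1.2548)
step 3: θ'=1.2548 (straight) → pose (6.0449, -1.0657, 1.2548)
step 4: θ'=1.5048 (R=-3.5000) → pose (5.8792, -1.9225, 1.5048)

(5.8792, -1.9225, 1.5048)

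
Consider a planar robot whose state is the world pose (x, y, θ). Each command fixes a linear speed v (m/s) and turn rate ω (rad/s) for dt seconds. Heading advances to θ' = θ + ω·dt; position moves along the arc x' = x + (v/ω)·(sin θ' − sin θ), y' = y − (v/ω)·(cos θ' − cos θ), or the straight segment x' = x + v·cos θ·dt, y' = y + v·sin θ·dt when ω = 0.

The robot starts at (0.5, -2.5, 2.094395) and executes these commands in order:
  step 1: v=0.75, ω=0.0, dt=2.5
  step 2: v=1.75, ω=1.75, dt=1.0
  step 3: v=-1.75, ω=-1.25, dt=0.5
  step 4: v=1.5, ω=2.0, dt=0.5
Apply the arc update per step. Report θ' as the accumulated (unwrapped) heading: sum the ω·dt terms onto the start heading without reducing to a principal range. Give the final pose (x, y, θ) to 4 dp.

step 1: θ'=2.0944 (straight) → pose (-0.4375, -0.8762, 2.0944)
step 2: θ'=3.8444 (R=1.0000) → pose (-1.9499, -0.6132, 3.8444)
step 3: θ'=3.2194 (R=1.4000) → pose (-1.1538, -0.2857, 3.2194)
step 4: θ'=4.2194 (R=0.7500) → pose (-1.7562, -0.6784, 4.2194)

(-1.7562, -0.6784, 4.2194)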